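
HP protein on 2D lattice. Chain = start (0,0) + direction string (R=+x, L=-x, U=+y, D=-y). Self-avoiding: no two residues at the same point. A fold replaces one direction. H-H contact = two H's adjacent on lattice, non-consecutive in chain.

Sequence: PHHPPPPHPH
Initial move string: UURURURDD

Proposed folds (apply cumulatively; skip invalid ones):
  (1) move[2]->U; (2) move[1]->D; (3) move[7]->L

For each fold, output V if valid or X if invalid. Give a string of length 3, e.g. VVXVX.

Initial: UURURURDD -> [(0, 0), (0, 1), (0, 2), (1, 2), (1, 3), (2, 3), (2, 4), (3, 4), (3, 3), (3, 2)]
Fold 1: move[2]->U => UUUURURDD VALID
Fold 2: move[1]->D => UDUURURDD INVALID (collision), skipped
Fold 3: move[7]->L => UUUURURLD INVALID (collision), skipped

Answer: VXX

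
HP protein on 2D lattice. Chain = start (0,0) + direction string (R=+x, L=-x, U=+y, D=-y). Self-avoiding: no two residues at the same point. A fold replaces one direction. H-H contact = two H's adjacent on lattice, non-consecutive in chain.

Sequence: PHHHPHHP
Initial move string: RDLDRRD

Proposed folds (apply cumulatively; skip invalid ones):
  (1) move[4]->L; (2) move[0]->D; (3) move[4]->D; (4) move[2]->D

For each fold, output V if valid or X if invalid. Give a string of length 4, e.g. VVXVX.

Initial: RDLDRRD -> [(0, 0), (1, 0), (1, -1), (0, -1), (0, -2), (1, -2), (2, -2), (2, -3)]
Fold 1: move[4]->L => RDLDLRD INVALID (collision), skipped
Fold 2: move[0]->D => DDLDRRD VALID
Fold 3: move[4]->D => DDLDDRD VALID
Fold 4: move[2]->D => DDDDDRD VALID

Answer: XVVV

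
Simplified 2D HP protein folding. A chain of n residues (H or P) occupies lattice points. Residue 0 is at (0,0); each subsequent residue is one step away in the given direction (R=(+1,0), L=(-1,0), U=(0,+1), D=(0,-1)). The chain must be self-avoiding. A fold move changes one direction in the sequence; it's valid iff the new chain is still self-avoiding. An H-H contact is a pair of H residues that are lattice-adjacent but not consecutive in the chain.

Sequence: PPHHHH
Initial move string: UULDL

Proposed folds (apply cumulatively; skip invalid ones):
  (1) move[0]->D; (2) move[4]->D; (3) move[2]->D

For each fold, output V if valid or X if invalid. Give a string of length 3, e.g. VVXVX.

Answer: XVX

Derivation:
Initial: UULDL -> [(0, 0), (0, 1), (0, 2), (-1, 2), (-1, 1), (-2, 1)]
Fold 1: move[0]->D => DULDL INVALID (collision), skipped
Fold 2: move[4]->D => UULDD VALID
Fold 3: move[2]->D => UUDDD INVALID (collision), skipped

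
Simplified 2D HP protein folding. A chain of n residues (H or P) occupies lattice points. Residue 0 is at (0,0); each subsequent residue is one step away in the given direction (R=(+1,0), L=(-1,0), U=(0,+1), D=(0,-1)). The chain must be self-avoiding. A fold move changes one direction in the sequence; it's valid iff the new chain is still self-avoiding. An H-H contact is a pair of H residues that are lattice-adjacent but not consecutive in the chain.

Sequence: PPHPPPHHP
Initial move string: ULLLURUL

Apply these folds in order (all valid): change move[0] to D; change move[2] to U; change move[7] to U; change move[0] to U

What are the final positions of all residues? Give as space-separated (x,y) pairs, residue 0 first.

Answer: (0,0) (0,1) (-1,1) (-1,2) (-2,2) (-2,3) (-1,3) (-1,4) (-1,5)

Derivation:
Initial moves: ULLLURUL
Fold: move[0]->D => DLLLURUL (positions: [(0, 0), (0, -1), (-1, -1), (-2, -1), (-3, -1), (-3, 0), (-2, 0), (-2, 1), (-3, 1)])
Fold: move[2]->U => DLULURUL (positions: [(0, 0), (0, -1), (-1, -1), (-1, 0), (-2, 0), (-2, 1), (-1, 1), (-1, 2), (-2, 2)])
Fold: move[7]->U => DLULURUU (positions: [(0, 0), (0, -1), (-1, -1), (-1, 0), (-2, 0), (-2, 1), (-1, 1), (-1, 2), (-1, 3)])
Fold: move[0]->U => ULULURUU (positions: [(0, 0), (0, 1), (-1, 1), (-1, 2), (-2, 2), (-2, 3), (-1, 3), (-1, 4), (-1, 5)])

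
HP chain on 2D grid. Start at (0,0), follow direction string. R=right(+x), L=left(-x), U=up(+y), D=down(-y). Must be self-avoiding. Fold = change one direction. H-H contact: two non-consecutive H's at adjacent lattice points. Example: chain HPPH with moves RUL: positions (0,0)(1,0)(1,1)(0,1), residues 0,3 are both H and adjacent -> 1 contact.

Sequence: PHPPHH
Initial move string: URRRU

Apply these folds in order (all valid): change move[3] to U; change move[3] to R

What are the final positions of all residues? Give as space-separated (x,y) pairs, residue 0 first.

Initial moves: URRRU
Fold: move[3]->U => URRUU (positions: [(0, 0), (0, 1), (1, 1), (2, 1), (2, 2), (2, 3)])
Fold: move[3]->R => URRRU (positions: [(0, 0), (0, 1), (1, 1), (2, 1), (3, 1), (3, 2)])

Answer: (0,0) (0,1) (1,1) (2,1) (3,1) (3,2)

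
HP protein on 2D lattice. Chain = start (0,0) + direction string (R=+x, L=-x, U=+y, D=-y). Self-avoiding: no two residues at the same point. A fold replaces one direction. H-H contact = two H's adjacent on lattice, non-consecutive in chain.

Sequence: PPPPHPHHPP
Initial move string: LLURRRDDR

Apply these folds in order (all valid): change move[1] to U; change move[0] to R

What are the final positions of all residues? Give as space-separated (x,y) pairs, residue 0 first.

Answer: (0,0) (1,0) (1,1) (1,2) (2,2) (3,2) (4,2) (4,1) (4,0) (5,0)

Derivation:
Initial moves: LLURRRDDR
Fold: move[1]->U => LUURRRDDR (positions: [(0, 0), (-1, 0), (-1, 1), (-1, 2), (0, 2), (1, 2), (2, 2), (2, 1), (2, 0), (3, 0)])
Fold: move[0]->R => RUURRRDDR (positions: [(0, 0), (1, 0), (1, 1), (1, 2), (2, 2), (3, 2), (4, 2), (4, 1), (4, 0), (5, 0)])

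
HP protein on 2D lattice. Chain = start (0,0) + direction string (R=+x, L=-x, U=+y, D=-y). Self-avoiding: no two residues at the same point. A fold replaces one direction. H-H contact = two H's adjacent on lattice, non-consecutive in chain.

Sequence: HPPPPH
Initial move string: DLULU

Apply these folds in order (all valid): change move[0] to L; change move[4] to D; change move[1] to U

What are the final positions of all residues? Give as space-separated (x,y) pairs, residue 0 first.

Initial moves: DLULU
Fold: move[0]->L => LLULU (positions: [(0, 0), (-1, 0), (-2, 0), (-2, 1), (-3, 1), (-3, 2)])
Fold: move[4]->D => LLULD (positions: [(0, 0), (-1, 0), (-2, 0), (-2, 1), (-3, 1), (-3, 0)])
Fold: move[1]->U => LUULD (positions: [(0, 0), (-1, 0), (-1, 1), (-1, 2), (-2, 2), (-2, 1)])

Answer: (0,0) (-1,0) (-1,1) (-1,2) (-2,2) (-2,1)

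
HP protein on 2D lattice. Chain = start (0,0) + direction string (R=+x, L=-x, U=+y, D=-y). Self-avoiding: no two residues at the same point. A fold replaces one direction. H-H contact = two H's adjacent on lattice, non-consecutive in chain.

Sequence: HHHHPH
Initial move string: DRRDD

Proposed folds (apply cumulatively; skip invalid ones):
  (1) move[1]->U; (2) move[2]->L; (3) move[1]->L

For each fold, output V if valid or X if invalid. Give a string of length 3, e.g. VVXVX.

Initial: DRRDD -> [(0, 0), (0, -1), (1, -1), (2, -1), (2, -2), (2, -3)]
Fold 1: move[1]->U => DURDD INVALID (collision), skipped
Fold 2: move[2]->L => DRLDD INVALID (collision), skipped
Fold 3: move[1]->L => DLRDD INVALID (collision), skipped

Answer: XXX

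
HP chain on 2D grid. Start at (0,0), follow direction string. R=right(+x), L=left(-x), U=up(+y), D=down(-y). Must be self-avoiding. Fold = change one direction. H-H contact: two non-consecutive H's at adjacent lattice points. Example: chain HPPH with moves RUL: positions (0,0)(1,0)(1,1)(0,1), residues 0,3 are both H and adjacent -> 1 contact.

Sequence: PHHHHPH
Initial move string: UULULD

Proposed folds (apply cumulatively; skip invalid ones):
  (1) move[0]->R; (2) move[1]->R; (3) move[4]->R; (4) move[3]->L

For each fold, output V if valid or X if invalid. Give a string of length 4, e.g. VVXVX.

Initial: UULULD -> [(0, 0), (0, 1), (0, 2), (-1, 2), (-1, 3), (-2, 3), (-2, 2)]
Fold 1: move[0]->R => RULULD VALID
Fold 2: move[1]->R => RRLULD INVALID (collision), skipped
Fold 3: move[4]->R => RULURD INVALID (collision), skipped
Fold 4: move[3]->L => RULLLD VALID

Answer: VXXV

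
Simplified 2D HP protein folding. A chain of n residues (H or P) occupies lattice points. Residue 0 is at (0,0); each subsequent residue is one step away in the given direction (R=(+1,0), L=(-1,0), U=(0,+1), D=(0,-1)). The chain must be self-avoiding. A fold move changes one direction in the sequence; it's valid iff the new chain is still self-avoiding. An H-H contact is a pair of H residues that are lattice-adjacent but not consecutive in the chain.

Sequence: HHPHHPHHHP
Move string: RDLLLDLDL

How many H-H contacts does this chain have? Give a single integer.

Answer: 1

Derivation:
Positions: [(0, 0), (1, 0), (1, -1), (0, -1), (-1, -1), (-2, -1), (-2, -2), (-3, -2), (-3, -3), (-4, -3)]
H-H contact: residue 0 @(0,0) - residue 3 @(0, -1)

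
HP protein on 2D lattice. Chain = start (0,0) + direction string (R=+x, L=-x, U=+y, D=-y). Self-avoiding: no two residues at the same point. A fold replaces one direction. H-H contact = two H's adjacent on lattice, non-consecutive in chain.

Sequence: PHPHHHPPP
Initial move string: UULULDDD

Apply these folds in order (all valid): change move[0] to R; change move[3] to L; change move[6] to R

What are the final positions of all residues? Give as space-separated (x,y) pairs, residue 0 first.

Answer: (0,0) (1,0) (1,1) (0,1) (-1,1) (-2,1) (-2,0) (-1,0) (-1,-1)

Derivation:
Initial moves: UULULDDD
Fold: move[0]->R => RULULDDD (positions: [(0, 0), (1, 0), (1, 1), (0, 1), (0, 2), (-1, 2), (-1, 1), (-1, 0), (-1, -1)])
Fold: move[3]->L => RULLLDDD (positions: [(0, 0), (1, 0), (1, 1), (0, 1), (-1, 1), (-2, 1), (-2, 0), (-2, -1), (-2, -2)])
Fold: move[6]->R => RULLLDRD (positions: [(0, 0), (1, 0), (1, 1), (0, 1), (-1, 1), (-2, 1), (-2, 0), (-1, 0), (-1, -1)])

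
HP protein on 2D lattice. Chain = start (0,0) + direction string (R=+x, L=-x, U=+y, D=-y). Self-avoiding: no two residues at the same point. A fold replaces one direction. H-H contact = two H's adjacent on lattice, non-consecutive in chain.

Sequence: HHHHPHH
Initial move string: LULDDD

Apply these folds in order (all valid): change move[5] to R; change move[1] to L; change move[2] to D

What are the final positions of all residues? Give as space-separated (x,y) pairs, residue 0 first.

Initial moves: LULDDD
Fold: move[5]->R => LULDDR (positions: [(0, 0), (-1, 0), (-1, 1), (-2, 1), (-2, 0), (-2, -1), (-1, -1)])
Fold: move[1]->L => LLLDDR (positions: [(0, 0), (-1, 0), (-2, 0), (-3, 0), (-3, -1), (-3, -2), (-2, -2)])
Fold: move[2]->D => LLDDDR (positions: [(0, 0), (-1, 0), (-2, 0), (-2, -1), (-2, -2), (-2, -3), (-1, -3)])

Answer: (0,0) (-1,0) (-2,0) (-2,-1) (-2,-2) (-2,-3) (-1,-3)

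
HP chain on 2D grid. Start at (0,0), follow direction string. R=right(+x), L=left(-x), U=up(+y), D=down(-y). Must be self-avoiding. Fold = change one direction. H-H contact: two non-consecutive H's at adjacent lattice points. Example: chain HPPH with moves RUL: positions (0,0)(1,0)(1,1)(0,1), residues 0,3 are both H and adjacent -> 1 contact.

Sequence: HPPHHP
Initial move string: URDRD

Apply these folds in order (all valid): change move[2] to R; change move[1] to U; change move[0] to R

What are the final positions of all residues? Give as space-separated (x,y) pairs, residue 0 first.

Initial moves: URDRD
Fold: move[2]->R => URRRD (positions: [(0, 0), (0, 1), (1, 1), (2, 1), (3, 1), (3, 0)])
Fold: move[1]->U => UURRD (positions: [(0, 0), (0, 1), (0, 2), (1, 2), (2, 2), (2, 1)])
Fold: move[0]->R => RURRD (positions: [(0, 0), (1, 0), (1, 1), (2, 1), (3, 1), (3, 0)])

Answer: (0,0) (1,0) (1,1) (2,1) (3,1) (3,0)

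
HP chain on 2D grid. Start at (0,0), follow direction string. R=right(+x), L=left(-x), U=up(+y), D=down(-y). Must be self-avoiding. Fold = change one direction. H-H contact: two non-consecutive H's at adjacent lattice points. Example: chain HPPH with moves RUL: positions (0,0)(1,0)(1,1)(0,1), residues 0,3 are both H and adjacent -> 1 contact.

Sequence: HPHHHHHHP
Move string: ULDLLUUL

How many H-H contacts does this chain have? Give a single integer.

Answer: 1

Derivation:
Positions: [(0, 0), (0, 1), (-1, 1), (-1, 0), (-2, 0), (-3, 0), (-3, 1), (-3, 2), (-4, 2)]
H-H contact: residue 0 @(0,0) - residue 3 @(-1, 0)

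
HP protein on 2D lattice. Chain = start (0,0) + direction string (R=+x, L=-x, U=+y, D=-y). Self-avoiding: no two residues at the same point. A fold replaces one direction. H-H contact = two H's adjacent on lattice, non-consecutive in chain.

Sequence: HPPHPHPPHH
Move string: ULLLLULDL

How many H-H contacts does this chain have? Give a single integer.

Answer: 1

Derivation:
Positions: [(0, 0), (0, 1), (-1, 1), (-2, 1), (-3, 1), (-4, 1), (-4, 2), (-5, 2), (-5, 1), (-6, 1)]
H-H contact: residue 5 @(-4,1) - residue 8 @(-5, 1)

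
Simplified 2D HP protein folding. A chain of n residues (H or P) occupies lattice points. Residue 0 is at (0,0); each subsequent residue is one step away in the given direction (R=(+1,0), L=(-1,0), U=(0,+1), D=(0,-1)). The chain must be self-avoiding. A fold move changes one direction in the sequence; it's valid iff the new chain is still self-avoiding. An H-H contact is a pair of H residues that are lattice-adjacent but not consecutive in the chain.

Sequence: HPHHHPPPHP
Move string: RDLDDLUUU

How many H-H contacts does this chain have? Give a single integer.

Answer: 2

Derivation:
Positions: [(0, 0), (1, 0), (1, -1), (0, -1), (0, -2), (0, -3), (-1, -3), (-1, -2), (-1, -1), (-1, 0)]
H-H contact: residue 0 @(0,0) - residue 3 @(0, -1)
H-H contact: residue 3 @(0,-1) - residue 8 @(-1, -1)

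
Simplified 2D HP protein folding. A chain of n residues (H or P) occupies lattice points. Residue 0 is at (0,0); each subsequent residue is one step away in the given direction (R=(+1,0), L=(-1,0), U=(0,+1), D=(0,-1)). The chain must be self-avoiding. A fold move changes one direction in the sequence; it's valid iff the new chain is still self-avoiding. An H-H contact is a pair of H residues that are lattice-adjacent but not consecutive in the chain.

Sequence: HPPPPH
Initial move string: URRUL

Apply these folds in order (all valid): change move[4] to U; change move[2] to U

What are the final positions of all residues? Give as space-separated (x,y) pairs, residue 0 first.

Initial moves: URRUL
Fold: move[4]->U => URRUU (positions: [(0, 0), (0, 1), (1, 1), (2, 1), (2, 2), (2, 3)])
Fold: move[2]->U => URUUU (positions: [(0, 0), (0, 1), (1, 1), (1, 2), (1, 3), (1, 4)])

Answer: (0,0) (0,1) (1,1) (1,2) (1,3) (1,4)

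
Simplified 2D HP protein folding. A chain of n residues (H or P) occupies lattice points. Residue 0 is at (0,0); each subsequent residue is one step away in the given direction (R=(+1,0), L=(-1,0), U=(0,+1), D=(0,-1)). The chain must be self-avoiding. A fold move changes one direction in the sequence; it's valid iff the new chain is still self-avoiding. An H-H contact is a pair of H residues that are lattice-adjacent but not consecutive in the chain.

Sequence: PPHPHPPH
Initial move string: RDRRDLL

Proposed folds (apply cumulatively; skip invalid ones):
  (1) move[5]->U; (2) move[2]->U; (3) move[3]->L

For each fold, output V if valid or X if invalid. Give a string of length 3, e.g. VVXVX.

Answer: XXX

Derivation:
Initial: RDRRDLL -> [(0, 0), (1, 0), (1, -1), (2, -1), (3, -1), (3, -2), (2, -2), (1, -2)]
Fold 1: move[5]->U => RDRRDUL INVALID (collision), skipped
Fold 2: move[2]->U => RDURDLL INVALID (collision), skipped
Fold 3: move[3]->L => RDRLDLL INVALID (collision), skipped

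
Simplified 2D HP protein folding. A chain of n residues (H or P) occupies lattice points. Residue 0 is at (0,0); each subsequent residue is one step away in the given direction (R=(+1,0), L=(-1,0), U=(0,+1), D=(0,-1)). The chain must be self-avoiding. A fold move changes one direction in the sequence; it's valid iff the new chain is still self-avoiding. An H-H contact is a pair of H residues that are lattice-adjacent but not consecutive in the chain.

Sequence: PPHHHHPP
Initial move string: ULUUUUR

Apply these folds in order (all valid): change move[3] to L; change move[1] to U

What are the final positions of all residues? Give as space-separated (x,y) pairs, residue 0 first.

Answer: (0,0) (0,1) (0,2) (0,3) (-1,3) (-1,4) (-1,5) (0,5)

Derivation:
Initial moves: ULUUUUR
Fold: move[3]->L => ULULUUR (positions: [(0, 0), (0, 1), (-1, 1), (-1, 2), (-2, 2), (-2, 3), (-2, 4), (-1, 4)])
Fold: move[1]->U => UUULUUR (positions: [(0, 0), (0, 1), (0, 2), (0, 3), (-1, 3), (-1, 4), (-1, 5), (0, 5)])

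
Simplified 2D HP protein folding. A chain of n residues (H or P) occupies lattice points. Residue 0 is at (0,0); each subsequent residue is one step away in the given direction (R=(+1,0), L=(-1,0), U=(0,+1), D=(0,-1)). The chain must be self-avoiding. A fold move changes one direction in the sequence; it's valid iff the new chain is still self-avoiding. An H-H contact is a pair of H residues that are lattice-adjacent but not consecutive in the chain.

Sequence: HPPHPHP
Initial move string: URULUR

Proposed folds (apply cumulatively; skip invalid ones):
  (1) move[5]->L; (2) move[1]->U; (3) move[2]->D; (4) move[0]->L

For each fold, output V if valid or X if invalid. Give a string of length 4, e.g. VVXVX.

Initial: URULUR -> [(0, 0), (0, 1), (1, 1), (1, 2), (0, 2), (0, 3), (1, 3)]
Fold 1: move[5]->L => URULUL VALID
Fold 2: move[1]->U => UUULUL VALID
Fold 3: move[2]->D => UUDLUL INVALID (collision), skipped
Fold 4: move[0]->L => LUULUL VALID

Answer: VVXV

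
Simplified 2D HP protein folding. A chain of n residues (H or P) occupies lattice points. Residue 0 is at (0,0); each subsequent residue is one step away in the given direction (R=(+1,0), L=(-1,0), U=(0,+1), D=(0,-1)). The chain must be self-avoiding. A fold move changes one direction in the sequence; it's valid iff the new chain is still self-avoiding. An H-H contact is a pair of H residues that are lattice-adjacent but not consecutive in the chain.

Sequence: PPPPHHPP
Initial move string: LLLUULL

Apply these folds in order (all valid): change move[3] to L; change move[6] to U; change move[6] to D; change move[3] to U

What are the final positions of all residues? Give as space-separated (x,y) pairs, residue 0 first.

Initial moves: LLLUULL
Fold: move[3]->L => LLLLULL (positions: [(0, 0), (-1, 0), (-2, 0), (-3, 0), (-4, 0), (-4, 1), (-5, 1), (-6, 1)])
Fold: move[6]->U => LLLLULU (positions: [(0, 0), (-1, 0), (-2, 0), (-3, 0), (-4, 0), (-4, 1), (-5, 1), (-5, 2)])
Fold: move[6]->D => LLLLULD (positions: [(0, 0), (-1, 0), (-2, 0), (-3, 0), (-4, 0), (-4, 1), (-5, 1), (-5, 0)])
Fold: move[3]->U => LLLUULD (positions: [(0, 0), (-1, 0), (-2, 0), (-3, 0), (-3, 1), (-3, 2), (-4, 2), (-4, 1)])

Answer: (0,0) (-1,0) (-2,0) (-3,0) (-3,1) (-3,2) (-4,2) (-4,1)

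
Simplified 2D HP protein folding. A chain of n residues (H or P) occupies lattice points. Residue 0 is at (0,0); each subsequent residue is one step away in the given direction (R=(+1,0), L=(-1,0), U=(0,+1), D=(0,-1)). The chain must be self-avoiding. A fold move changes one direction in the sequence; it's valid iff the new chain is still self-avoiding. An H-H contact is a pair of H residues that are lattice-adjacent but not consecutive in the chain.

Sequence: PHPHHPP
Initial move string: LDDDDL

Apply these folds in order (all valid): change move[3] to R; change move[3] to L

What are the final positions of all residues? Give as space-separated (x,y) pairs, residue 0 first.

Initial moves: LDDDDL
Fold: move[3]->R => LDDRDL (positions: [(0, 0), (-1, 0), (-1, -1), (-1, -2), (0, -2), (0, -3), (-1, -3)])
Fold: move[3]->L => LDDLDL (positions: [(0, 0), (-1, 0), (-1, -1), (-1, -2), (-2, -2), (-2, -3), (-3, -3)])

Answer: (0,0) (-1,0) (-1,-1) (-1,-2) (-2,-2) (-2,-3) (-3,-3)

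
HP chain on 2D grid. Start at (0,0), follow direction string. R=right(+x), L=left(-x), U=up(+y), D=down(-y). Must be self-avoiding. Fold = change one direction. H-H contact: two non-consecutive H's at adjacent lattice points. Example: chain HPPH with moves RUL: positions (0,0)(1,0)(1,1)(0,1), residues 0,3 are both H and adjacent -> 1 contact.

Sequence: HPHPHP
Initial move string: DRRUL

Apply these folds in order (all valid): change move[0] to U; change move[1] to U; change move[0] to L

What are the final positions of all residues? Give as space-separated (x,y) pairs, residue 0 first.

Initial moves: DRRUL
Fold: move[0]->U => URRUL (positions: [(0, 0), (0, 1), (1, 1), (2, 1), (2, 2), (1, 2)])
Fold: move[1]->U => UURUL (positions: [(0, 0), (0, 1), (0, 2), (1, 2), (1, 3), (0, 3)])
Fold: move[0]->L => LURUL (positions: [(0, 0), (-1, 0), (-1, 1), (0, 1), (0, 2), (-1, 2)])

Answer: (0,0) (-1,0) (-1,1) (0,1) (0,2) (-1,2)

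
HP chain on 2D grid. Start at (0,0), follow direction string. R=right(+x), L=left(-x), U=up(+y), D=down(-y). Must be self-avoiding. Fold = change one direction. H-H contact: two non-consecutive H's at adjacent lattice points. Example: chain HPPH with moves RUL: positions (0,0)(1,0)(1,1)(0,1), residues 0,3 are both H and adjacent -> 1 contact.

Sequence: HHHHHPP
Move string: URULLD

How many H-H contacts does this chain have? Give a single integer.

Answer: 1

Derivation:
Positions: [(0, 0), (0, 1), (1, 1), (1, 2), (0, 2), (-1, 2), (-1, 1)]
H-H contact: residue 1 @(0,1) - residue 4 @(0, 2)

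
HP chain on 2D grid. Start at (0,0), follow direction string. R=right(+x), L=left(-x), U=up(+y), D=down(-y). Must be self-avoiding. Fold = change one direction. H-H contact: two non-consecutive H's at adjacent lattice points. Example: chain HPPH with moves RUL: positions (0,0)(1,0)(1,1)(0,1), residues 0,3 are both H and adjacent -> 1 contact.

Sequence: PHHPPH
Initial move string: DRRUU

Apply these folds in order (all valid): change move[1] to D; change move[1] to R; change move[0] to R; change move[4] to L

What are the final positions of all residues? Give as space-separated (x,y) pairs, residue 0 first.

Answer: (0,0) (1,0) (2,0) (3,0) (3,1) (2,1)

Derivation:
Initial moves: DRRUU
Fold: move[1]->D => DDRUU (positions: [(0, 0), (0, -1), (0, -2), (1, -2), (1, -1), (1, 0)])
Fold: move[1]->R => DRRUU (positions: [(0, 0), (0, -1), (1, -1), (2, -1), (2, 0), (2, 1)])
Fold: move[0]->R => RRRUU (positions: [(0, 0), (1, 0), (2, 0), (3, 0), (3, 1), (3, 2)])
Fold: move[4]->L => RRRUL (positions: [(0, 0), (1, 0), (2, 0), (3, 0), (3, 1), (2, 1)])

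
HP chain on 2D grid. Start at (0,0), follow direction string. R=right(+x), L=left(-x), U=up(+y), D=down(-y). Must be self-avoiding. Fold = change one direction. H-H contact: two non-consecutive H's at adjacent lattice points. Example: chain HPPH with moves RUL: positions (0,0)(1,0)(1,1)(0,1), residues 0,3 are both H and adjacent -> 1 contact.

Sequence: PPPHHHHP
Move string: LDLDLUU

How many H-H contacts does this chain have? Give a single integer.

Answer: 1

Derivation:
Positions: [(0, 0), (-1, 0), (-1, -1), (-2, -1), (-2, -2), (-3, -2), (-3, -1), (-3, 0)]
H-H contact: residue 3 @(-2,-1) - residue 6 @(-3, -1)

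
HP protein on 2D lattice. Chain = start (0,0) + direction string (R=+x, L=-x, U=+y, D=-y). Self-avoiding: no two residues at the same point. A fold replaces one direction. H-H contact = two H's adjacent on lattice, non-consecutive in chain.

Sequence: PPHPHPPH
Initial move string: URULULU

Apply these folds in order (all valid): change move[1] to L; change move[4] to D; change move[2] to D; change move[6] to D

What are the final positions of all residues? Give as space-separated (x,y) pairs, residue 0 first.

Answer: (0,0) (0,1) (-1,1) (-1,0) (-2,0) (-2,-1) (-3,-1) (-3,-2)

Derivation:
Initial moves: URULULU
Fold: move[1]->L => ULULULU (positions: [(0, 0), (0, 1), (-1, 1), (-1, 2), (-2, 2), (-2, 3), (-3, 3), (-3, 4)])
Fold: move[4]->D => ULULDLU (positions: [(0, 0), (0, 1), (-1, 1), (-1, 2), (-2, 2), (-2, 1), (-3, 1), (-3, 2)])
Fold: move[2]->D => ULDLDLU (positions: [(0, 0), (0, 1), (-1, 1), (-1, 0), (-2, 0), (-2, -1), (-3, -1), (-3, 0)])
Fold: move[6]->D => ULDLDLD (positions: [(0, 0), (0, 1), (-1, 1), (-1, 0), (-2, 0), (-2, -1), (-3, -1), (-3, -2)])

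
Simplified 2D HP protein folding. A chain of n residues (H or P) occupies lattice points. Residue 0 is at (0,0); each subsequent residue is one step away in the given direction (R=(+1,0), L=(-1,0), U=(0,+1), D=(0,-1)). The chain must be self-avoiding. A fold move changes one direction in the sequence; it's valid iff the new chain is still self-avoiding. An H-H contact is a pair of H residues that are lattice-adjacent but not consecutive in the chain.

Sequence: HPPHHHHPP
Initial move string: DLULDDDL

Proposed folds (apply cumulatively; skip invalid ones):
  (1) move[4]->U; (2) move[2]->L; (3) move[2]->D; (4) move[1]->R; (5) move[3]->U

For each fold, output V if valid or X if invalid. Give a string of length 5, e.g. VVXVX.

Answer: XVVVX

Derivation:
Initial: DLULDDDL -> [(0, 0), (0, -1), (-1, -1), (-1, 0), (-2, 0), (-2, -1), (-2, -2), (-2, -3), (-3, -3)]
Fold 1: move[4]->U => DLULUDDL INVALID (collision), skipped
Fold 2: move[2]->L => DLLLDDDL VALID
Fold 3: move[2]->D => DLDLDDDL VALID
Fold 4: move[1]->R => DRDLDDDL VALID
Fold 5: move[3]->U => DRDUDDDL INVALID (collision), skipped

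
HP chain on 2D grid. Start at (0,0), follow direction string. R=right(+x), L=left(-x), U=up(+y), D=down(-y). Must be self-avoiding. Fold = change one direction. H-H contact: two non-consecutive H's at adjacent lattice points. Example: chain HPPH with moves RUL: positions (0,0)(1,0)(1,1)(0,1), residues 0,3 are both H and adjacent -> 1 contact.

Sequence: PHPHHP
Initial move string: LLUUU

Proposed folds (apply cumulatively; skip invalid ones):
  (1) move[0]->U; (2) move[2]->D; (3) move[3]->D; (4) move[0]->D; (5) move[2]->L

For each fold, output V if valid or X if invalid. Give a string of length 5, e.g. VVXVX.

Initial: LLUUU -> [(0, 0), (-1, 0), (-2, 0), (-2, 1), (-2, 2), (-2, 3)]
Fold 1: move[0]->U => ULUUU VALID
Fold 2: move[2]->D => ULDUU INVALID (collision), skipped
Fold 3: move[3]->D => ULUDU INVALID (collision), skipped
Fold 4: move[0]->D => DLUUU VALID
Fold 5: move[2]->L => DLLUU VALID

Answer: VXXVV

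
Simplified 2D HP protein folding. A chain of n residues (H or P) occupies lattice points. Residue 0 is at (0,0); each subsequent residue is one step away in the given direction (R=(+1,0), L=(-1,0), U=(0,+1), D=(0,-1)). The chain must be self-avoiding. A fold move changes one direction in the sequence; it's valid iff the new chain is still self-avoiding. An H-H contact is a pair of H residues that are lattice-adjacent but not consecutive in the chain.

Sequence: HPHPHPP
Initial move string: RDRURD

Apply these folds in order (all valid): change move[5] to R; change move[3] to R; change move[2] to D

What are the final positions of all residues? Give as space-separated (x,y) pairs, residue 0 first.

Initial moves: RDRURD
Fold: move[5]->R => RDRURR (positions: [(0, 0), (1, 0), (1, -1), (2, -1), (2, 0), (3, 0), (4, 0)])
Fold: move[3]->R => RDRRRR (positions: [(0, 0), (1, 0), (1, -1), (2, -1), (3, -1), (4, -1), (5, -1)])
Fold: move[2]->D => RDDRRR (positions: [(0, 0), (1, 0), (1, -1), (1, -2), (2, -2), (3, -2), (4, -2)])

Answer: (0,0) (1,0) (1,-1) (1,-2) (2,-2) (3,-2) (4,-2)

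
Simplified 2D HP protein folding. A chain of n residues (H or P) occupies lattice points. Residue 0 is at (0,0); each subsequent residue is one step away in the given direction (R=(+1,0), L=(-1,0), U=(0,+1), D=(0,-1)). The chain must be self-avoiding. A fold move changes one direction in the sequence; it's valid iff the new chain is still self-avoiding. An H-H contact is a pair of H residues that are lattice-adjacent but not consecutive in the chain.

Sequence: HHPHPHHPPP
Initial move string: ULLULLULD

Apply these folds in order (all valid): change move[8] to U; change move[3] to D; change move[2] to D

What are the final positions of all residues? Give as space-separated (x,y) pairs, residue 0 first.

Answer: (0,0) (0,1) (-1,1) (-1,0) (-1,-1) (-2,-1) (-3,-1) (-3,0) (-4,0) (-4,1)

Derivation:
Initial moves: ULLULLULD
Fold: move[8]->U => ULLULLULU (positions: [(0, 0), (0, 1), (-1, 1), (-2, 1), (-2, 2), (-3, 2), (-4, 2), (-4, 3), (-5, 3), (-5, 4)])
Fold: move[3]->D => ULLDLLULU (positions: [(0, 0), (0, 1), (-1, 1), (-2, 1), (-2, 0), (-3, 0), (-4, 0), (-4, 1), (-5, 1), (-5, 2)])
Fold: move[2]->D => ULDDLLULU (positions: [(0, 0), (0, 1), (-1, 1), (-1, 0), (-1, -1), (-2, -1), (-3, -1), (-3, 0), (-4, 0), (-4, 1)])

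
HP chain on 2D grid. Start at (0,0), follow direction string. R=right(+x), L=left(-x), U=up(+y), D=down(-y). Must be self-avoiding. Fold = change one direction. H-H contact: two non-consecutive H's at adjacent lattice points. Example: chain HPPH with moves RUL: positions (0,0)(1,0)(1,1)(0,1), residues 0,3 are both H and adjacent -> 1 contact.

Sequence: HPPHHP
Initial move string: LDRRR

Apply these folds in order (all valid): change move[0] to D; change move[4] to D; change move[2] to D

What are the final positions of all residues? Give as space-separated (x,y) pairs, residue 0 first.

Initial moves: LDRRR
Fold: move[0]->D => DDRRR (positions: [(0, 0), (0, -1), (0, -2), (1, -2), (2, -2), (3, -2)])
Fold: move[4]->D => DDRRD (positions: [(0, 0), (0, -1), (0, -2), (1, -2), (2, -2), (2, -3)])
Fold: move[2]->D => DDDRD (positions: [(0, 0), (0, -1), (0, -2), (0, -3), (1, -3), (1, -4)])

Answer: (0,0) (0,-1) (0,-2) (0,-3) (1,-3) (1,-4)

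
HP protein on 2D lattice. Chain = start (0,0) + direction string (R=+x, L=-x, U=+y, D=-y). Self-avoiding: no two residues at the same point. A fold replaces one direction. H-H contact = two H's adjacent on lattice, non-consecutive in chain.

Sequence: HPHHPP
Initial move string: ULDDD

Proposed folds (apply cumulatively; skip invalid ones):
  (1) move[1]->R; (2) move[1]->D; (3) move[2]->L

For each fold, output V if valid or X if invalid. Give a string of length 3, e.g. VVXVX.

Answer: VXX

Derivation:
Initial: ULDDD -> [(0, 0), (0, 1), (-1, 1), (-1, 0), (-1, -1), (-1, -2)]
Fold 1: move[1]->R => URDDD VALID
Fold 2: move[1]->D => UDDDD INVALID (collision), skipped
Fold 3: move[2]->L => URLDD INVALID (collision), skipped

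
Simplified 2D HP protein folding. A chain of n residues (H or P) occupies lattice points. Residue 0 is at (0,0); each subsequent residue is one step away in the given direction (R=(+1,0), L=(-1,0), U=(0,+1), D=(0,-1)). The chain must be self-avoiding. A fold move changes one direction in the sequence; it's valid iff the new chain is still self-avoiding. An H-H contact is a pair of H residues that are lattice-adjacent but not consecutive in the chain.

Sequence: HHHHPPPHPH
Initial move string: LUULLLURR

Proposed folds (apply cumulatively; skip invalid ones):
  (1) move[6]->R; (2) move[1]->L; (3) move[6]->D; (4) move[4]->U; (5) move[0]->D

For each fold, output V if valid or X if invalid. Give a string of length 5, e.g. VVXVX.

Answer: XVVXV

Derivation:
Initial: LUULLLURR -> [(0, 0), (-1, 0), (-1, 1), (-1, 2), (-2, 2), (-3, 2), (-4, 2), (-4, 3), (-3, 3), (-2, 3)]
Fold 1: move[6]->R => LUULLLRRR INVALID (collision), skipped
Fold 2: move[1]->L => LLULLLURR VALID
Fold 3: move[6]->D => LLULLLDRR VALID
Fold 4: move[4]->U => LLULULDRR INVALID (collision), skipped
Fold 5: move[0]->D => DLULLLDRR VALID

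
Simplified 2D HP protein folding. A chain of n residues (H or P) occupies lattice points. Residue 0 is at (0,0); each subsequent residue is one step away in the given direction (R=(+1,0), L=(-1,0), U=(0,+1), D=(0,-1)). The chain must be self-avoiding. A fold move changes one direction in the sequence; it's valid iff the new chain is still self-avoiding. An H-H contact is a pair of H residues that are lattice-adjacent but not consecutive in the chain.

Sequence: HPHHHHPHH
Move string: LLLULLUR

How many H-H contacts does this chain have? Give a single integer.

Positions: [(0, 0), (-1, 0), (-2, 0), (-3, 0), (-3, 1), (-4, 1), (-5, 1), (-5, 2), (-4, 2)]
H-H contact: residue 5 @(-4,1) - residue 8 @(-4, 2)

Answer: 1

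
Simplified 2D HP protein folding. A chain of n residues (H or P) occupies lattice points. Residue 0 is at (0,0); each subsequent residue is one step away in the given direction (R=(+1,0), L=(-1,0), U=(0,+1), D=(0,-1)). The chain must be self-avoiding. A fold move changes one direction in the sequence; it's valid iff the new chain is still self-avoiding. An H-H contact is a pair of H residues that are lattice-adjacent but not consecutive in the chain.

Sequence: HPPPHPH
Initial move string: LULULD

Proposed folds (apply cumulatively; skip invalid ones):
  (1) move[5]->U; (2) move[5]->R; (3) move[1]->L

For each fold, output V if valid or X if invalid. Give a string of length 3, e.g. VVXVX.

Initial: LULULD -> [(0, 0), (-1, 0), (-1, 1), (-2, 1), (-2, 2), (-3, 2), (-3, 1)]
Fold 1: move[5]->U => LULULU VALID
Fold 2: move[5]->R => LULULR INVALID (collision), skipped
Fold 3: move[1]->L => LLLULU VALID

Answer: VXV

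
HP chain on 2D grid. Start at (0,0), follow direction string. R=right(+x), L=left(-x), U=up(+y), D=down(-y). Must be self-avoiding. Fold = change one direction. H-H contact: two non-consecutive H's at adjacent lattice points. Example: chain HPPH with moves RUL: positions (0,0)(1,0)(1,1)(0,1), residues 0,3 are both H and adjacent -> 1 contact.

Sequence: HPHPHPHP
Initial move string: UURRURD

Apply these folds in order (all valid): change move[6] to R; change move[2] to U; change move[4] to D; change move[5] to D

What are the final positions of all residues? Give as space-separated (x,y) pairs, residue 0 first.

Answer: (0,0) (0,1) (0,2) (0,3) (1,3) (1,2) (1,1) (2,1)

Derivation:
Initial moves: UURRURD
Fold: move[6]->R => UURRURR (positions: [(0, 0), (0, 1), (0, 2), (1, 2), (2, 2), (2, 3), (3, 3), (4, 3)])
Fold: move[2]->U => UUURURR (positions: [(0, 0), (0, 1), (0, 2), (0, 3), (1, 3), (1, 4), (2, 4), (3, 4)])
Fold: move[4]->D => UUURDRR (positions: [(0, 0), (0, 1), (0, 2), (0, 3), (1, 3), (1, 2), (2, 2), (3, 2)])
Fold: move[5]->D => UUURDDR (positions: [(0, 0), (0, 1), (0, 2), (0, 3), (1, 3), (1, 2), (1, 1), (2, 1)])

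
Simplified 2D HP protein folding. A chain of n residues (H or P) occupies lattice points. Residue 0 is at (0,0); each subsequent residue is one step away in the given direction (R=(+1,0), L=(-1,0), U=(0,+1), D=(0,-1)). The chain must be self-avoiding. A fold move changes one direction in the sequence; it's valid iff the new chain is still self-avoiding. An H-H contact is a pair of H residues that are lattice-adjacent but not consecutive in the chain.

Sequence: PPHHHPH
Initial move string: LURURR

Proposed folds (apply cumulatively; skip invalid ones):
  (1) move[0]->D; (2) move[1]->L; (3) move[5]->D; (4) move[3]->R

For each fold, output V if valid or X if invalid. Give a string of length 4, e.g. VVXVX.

Initial: LURURR -> [(0, 0), (-1, 0), (-1, 1), (0, 1), (0, 2), (1, 2), (2, 2)]
Fold 1: move[0]->D => DURURR INVALID (collision), skipped
Fold 2: move[1]->L => LLRURR INVALID (collision), skipped
Fold 3: move[5]->D => LURURD VALID
Fold 4: move[3]->R => LURRRD VALID

Answer: XXVV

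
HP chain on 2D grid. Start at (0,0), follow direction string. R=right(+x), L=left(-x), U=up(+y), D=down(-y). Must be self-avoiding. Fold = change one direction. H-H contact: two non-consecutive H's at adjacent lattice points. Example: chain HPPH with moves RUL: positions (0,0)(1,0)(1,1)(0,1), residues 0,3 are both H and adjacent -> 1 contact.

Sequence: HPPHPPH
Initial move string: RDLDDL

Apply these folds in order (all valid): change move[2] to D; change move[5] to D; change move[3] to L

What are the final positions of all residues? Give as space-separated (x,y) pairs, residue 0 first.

Answer: (0,0) (1,0) (1,-1) (1,-2) (0,-2) (0,-3) (0,-4)

Derivation:
Initial moves: RDLDDL
Fold: move[2]->D => RDDDDL (positions: [(0, 0), (1, 0), (1, -1), (1, -2), (1, -3), (1, -4), (0, -4)])
Fold: move[5]->D => RDDDDD (positions: [(0, 0), (1, 0), (1, -1), (1, -2), (1, -3), (1, -4), (1, -5)])
Fold: move[3]->L => RDDLDD (positions: [(0, 0), (1, 0), (1, -1), (1, -2), (0, -2), (0, -3), (0, -4)])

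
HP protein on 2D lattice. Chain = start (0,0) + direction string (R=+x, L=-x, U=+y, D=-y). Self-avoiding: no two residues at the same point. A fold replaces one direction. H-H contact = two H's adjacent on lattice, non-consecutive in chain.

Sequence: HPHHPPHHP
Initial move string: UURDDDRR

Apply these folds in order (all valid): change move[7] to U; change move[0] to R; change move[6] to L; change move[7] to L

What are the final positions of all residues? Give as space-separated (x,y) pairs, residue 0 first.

Answer: (0,0) (1,0) (1,1) (2,1) (2,0) (2,-1) (2,-2) (1,-2) (0,-2)

Derivation:
Initial moves: UURDDDRR
Fold: move[7]->U => UURDDDRU (positions: [(0, 0), (0, 1), (0, 2), (1, 2), (1, 1), (1, 0), (1, -1), (2, -1), (2, 0)])
Fold: move[0]->R => RURDDDRU (positions: [(0, 0), (1, 0), (1, 1), (2, 1), (2, 0), (2, -1), (2, -2), (3, -2), (3, -1)])
Fold: move[6]->L => RURDDDLU (positions: [(0, 0), (1, 0), (1, 1), (2, 1), (2, 0), (2, -1), (2, -2), (1, -2), (1, -1)])
Fold: move[7]->L => RURDDDLL (positions: [(0, 0), (1, 0), (1, 1), (2, 1), (2, 0), (2, -1), (2, -2), (1, -2), (0, -2)])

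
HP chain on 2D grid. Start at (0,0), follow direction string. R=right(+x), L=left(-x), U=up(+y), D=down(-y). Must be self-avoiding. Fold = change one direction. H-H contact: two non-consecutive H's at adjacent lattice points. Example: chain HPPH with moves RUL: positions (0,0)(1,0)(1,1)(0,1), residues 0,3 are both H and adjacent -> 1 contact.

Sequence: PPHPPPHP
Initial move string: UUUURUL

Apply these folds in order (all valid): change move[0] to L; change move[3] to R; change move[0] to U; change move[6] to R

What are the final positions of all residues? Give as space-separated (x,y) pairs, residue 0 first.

Answer: (0,0) (0,1) (0,2) (0,3) (1,3) (2,3) (2,4) (3,4)

Derivation:
Initial moves: UUUURUL
Fold: move[0]->L => LUUURUL (positions: [(0, 0), (-1, 0), (-1, 1), (-1, 2), (-1, 3), (0, 3), (0, 4), (-1, 4)])
Fold: move[3]->R => LUURRUL (positions: [(0, 0), (-1, 0), (-1, 1), (-1, 2), (0, 2), (1, 2), (1, 3), (0, 3)])
Fold: move[0]->U => UUURRUL (positions: [(0, 0), (0, 1), (0, 2), (0, 3), (1, 3), (2, 3), (2, 4), (1, 4)])
Fold: move[6]->R => UUURRUR (positions: [(0, 0), (0, 1), (0, 2), (0, 3), (1, 3), (2, 3), (2, 4), (3, 4)])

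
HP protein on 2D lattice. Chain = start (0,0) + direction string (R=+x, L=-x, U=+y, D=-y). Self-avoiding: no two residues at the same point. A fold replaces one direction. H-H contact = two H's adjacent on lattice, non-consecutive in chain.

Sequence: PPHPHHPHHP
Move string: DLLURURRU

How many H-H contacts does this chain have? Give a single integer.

Positions: [(0, 0), (0, -1), (-1, -1), (-2, -1), (-2, 0), (-1, 0), (-1, 1), (0, 1), (1, 1), (1, 2)]
H-H contact: residue 2 @(-1,-1) - residue 5 @(-1, 0)

Answer: 1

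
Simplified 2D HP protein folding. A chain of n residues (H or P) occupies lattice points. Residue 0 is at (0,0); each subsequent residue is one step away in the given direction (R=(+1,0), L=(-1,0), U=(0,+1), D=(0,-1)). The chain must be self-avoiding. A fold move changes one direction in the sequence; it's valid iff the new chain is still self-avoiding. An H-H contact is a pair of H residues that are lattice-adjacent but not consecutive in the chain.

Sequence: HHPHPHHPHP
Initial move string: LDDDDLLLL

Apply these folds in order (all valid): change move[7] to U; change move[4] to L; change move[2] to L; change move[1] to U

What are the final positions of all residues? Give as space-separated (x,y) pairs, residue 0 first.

Answer: (0,0) (-1,0) (-1,1) (-2,1) (-2,0) (-3,0) (-4,0) (-5,0) (-5,1) (-6,1)

Derivation:
Initial moves: LDDDDLLLL
Fold: move[7]->U => LDDDDLLUL (positions: [(0, 0), (-1, 0), (-1, -1), (-1, -2), (-1, -3), (-1, -4), (-2, -4), (-3, -4), (-3, -3), (-4, -3)])
Fold: move[4]->L => LDDDLLLUL (positions: [(0, 0), (-1, 0), (-1, -1), (-1, -2), (-1, -3), (-2, -3), (-3, -3), (-4, -3), (-4, -2), (-5, -2)])
Fold: move[2]->L => LDLDLLLUL (positions: [(0, 0), (-1, 0), (-1, -1), (-2, -1), (-2, -2), (-3, -2), (-4, -2), (-5, -2), (-5, -1), (-6, -1)])
Fold: move[1]->U => LULDLLLUL (positions: [(0, 0), (-1, 0), (-1, 1), (-2, 1), (-2, 0), (-3, 0), (-4, 0), (-5, 0), (-5, 1), (-6, 1)])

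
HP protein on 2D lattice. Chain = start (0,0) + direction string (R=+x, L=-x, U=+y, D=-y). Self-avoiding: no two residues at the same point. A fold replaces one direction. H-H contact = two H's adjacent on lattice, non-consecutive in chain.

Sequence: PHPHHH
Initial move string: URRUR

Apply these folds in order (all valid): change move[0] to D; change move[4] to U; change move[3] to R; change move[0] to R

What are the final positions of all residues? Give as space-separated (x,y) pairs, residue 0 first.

Answer: (0,0) (1,0) (2,0) (3,0) (4,0) (4,1)

Derivation:
Initial moves: URRUR
Fold: move[0]->D => DRRUR (positions: [(0, 0), (0, -1), (1, -1), (2, -1), (2, 0), (3, 0)])
Fold: move[4]->U => DRRUU (positions: [(0, 0), (0, -1), (1, -1), (2, -1), (2, 0), (2, 1)])
Fold: move[3]->R => DRRRU (positions: [(0, 0), (0, -1), (1, -1), (2, -1), (3, -1), (3, 0)])
Fold: move[0]->R => RRRRU (positions: [(0, 0), (1, 0), (2, 0), (3, 0), (4, 0), (4, 1)])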